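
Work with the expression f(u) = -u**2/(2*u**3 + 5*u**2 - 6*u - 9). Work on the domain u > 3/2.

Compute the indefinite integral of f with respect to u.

F(u) = -log(u - 3/2)/10 + log(u + 1)/10 - log(u + 3)/2 + C

The denominator factors as (u + 1)*(u + 3)*(2*u - 3); partial fractions split f into directly integrable pieces: -1/(5*(2*u - 3)) - 1/(2*(u + 3)) + 1/(10*(u + 1)).
Check: d/du[-log(u - 3/2)/10 + log(u + 1)/10 - log(u + 3)/2] = -u**2/(2*u**3 + 5*u**2 - 6*u - 9) = f(u).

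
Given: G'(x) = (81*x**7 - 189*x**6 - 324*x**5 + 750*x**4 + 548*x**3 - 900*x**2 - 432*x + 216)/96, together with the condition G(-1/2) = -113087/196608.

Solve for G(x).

G'(x) matches the chain-rule pattern g'(h)*h' with inner function h(x) = 3*x**2/4 - x/2 - 3/2; substituting u = h(x) collapses the integral.
A general antiderivative is (3*x**2/4 - x/2 - 3/2)**4/3 + C.
The condition gives C = -113087/196608 - (83521/196608) = -1.
So G(x) = 27*x**8/256 - 9*x**7/32 - 9*x**6/16 + 25*x**5/16 + 137*x**4/96 - 25*x**3/8 - 9*x**2/4 + 9*x/4 + 11/16.
Check: d/dx[27*x**8/256 - 9*x**7/32 - 9*x**6/16 + 25*x**5/16 + 137*x**4/96 - 25*x**3/8 - 9*x**2/4 + 9*x/4 + 11/16] = 27*x**7/32 - 63*x**6/32 - 27*x**5/8 + 125*x**4/16 + 137*x**3/24 - 75*x**2/8 - 9*x/2 + 9/4, which equals G'(x).

G(x) = 27*x**8/256 - 9*x**7/32 - 9*x**6/16 + 25*x**5/16 + 137*x**4/96 - 25*x**3/8 - 9*x**2/4 + 9*x/4 + 11/16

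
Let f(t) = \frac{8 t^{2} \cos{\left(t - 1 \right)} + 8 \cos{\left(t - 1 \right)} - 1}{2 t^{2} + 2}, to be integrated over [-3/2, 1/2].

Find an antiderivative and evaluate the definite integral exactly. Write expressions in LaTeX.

Differentiate the proposed F(t) back; it has to land on f(t) exactly.
F(t) = \frac{8 \sin{\left(t - 1 \right)} - \operatorname{atan}{\left(t \right)}}{2} is an antiderivative of f.
Check: d/dt[\frac{8 \sin{\left(t - 1 \right)} - \operatorname{atan}{\left(t \right)}}{2}] = \frac{8 t^{2} \cos{\left(t - 1 \right)} + 8 \cos{\left(t - 1 \right)} - 1}{2 t^{2} + 2} = f(t).
F(1/2) = - 4 \sin{\left(\frac{1}{2} \right)} - \frac{\operatorname{atan}{\left(\frac{1}{2} \right)}}{2}; F(-3/2) = - 4 \sin{\left(\frac{5}{2} \right)} + \frac{\operatorname{atan}{\left(\frac{3}{2} \right)}}{2}.
Integral = F(1/2) - F(-3/2) = - 4 \sin{\left(\frac{1}{2} \right)} - \frac{\operatorname{atan}{\left(\frac{3}{2} \right)}}{2} - \frac{\operatorname{atan}{\left(\frac{1}{2} \right)}}{2} + 4 \sin{\left(\frac{5}{2} \right)}.

Antiderivative: F(t) = \frac{8 \sin{\left(t - 1 \right)} - \operatorname{atan}{\left(t \right)}}{2}; value = - 4 \sin{\left(\frac{1}{2} \right)} - \frac{\operatorname{atan}{\left(\frac{3}{2} \right)}}{2} - \frac{\operatorname{atan}{\left(\frac{1}{2} \right)}}{2} + 4 \sin{\left(\frac{5}{2} \right)}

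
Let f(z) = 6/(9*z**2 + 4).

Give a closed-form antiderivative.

For F(z) to be correct the identity F'(z) - f(z) = 0 must hold.
Check: d/dz[atan(3*z/2)] = 6/(9*z**2 + 4) = f(z).

An antiderivative is F(z) = atan(3*z/2).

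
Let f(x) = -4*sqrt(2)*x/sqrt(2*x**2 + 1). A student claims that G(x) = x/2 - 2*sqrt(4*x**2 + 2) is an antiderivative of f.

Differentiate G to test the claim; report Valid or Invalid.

Invalid: d/dx[G] - f = 1/2, which is not 0.

d/dx[G] = (-8*sqrt(2)*x + sqrt(2*x**2 + 1))/(2*sqrt(2*x**2 + 1))
d/dx[G] - f(x) = 1/2 != 0.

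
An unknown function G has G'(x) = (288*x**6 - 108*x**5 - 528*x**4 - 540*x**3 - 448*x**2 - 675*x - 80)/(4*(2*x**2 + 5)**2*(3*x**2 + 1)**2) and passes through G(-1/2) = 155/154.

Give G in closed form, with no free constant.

G(x) = -(96*x**3 - 18*x**2 + 32*x - 45)/(8*(2*x**2 + 5)*(3*x**2 + 1))

Differentiate the proposed G(x) back; it has to land on the given G'(x).
A general antiderivative is -4*x/(2*x**2 + 5) + 3/(4*(2*x**2 + 2/3)) + C.
The condition gives C = 155/154 - (155/154) = 0.
So G(x) = -(96*x**3 - 18*x**2 + 32*x - 45)/(8*(2*x**2 + 5)*(3*x**2 + 1)).
Check: d/dx[-(96*x**3 - 18*x**2 + 32*x - 45)/(8*(2*x**2 + 5)*(3*x**2 + 1))] = (288*x**6 - 108*x**5 - 528*x**4 - 540*x**3 - 448*x**2 - 675*x - 80)/(144*x**8 + 816*x**6 + 1396*x**4 + 680*x**2 + 100), which equals G'(x).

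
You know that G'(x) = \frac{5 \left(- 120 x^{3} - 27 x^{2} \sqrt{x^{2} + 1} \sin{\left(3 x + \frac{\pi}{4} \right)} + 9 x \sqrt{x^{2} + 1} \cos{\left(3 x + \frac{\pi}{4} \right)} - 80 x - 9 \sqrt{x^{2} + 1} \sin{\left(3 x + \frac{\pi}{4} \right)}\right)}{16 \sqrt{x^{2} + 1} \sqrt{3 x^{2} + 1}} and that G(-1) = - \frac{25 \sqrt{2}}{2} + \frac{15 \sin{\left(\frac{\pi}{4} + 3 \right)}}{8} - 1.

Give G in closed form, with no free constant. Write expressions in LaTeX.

Recognize the product-rule pattern: G'(x) = u'v + uv' with u = - \frac{5 \sqrt{3 x^{2} + 1}}{4}, v = 5 \sqrt{x^{2} + 1} - \frac{3 \cos{\left(3 x + \frac{\pi}{4} \right)}}{4}, so integration by parts undoes it.
A general antiderivative is - \frac{5 \sqrt{3 x^{2} + 1} \left(5 \sqrt{x^{2} + 1} - \frac{3 \cos{\left(3 x + \frac{\pi}{4} \right)}}{4}\right)}{4} + C.
The condition gives C = - \frac{25 \sqrt{2}}{2} + \frac{15 \sin{\left(\frac{\pi}{4} + 3 \right)}}{8} - 1 - (- \frac{25 \sqrt{2}}{2} + \frac{15 \sin{\left(\frac{\pi}{4} + 3 \right)}}{8}) = -1.
So G(x) = - \frac{5 \sqrt{3 x^{2} + 1} \left(5 \sqrt{x^{2} + 1} - \frac{3 \cos{\left(3 x + \frac{\pi}{4} \right)}}{4}\right)}{4} - 1.
Check: d/dx[- \frac{5 \sqrt{3 x^{2} + 1} \left(5 \sqrt{x^{2} + 1} - \frac{3 \cos{\left(3 x + \frac{\pi}{4} \right)}}{4}\right)}{4} - 1] = \frac{- 600 x^{3} - 135 x^{2} \sqrt{x^{2} + 1} \sin{\left(3 x + \frac{\pi}{4} \right)} + 45 x \sqrt{x^{2} + 1} \cos{\left(3 x + \frac{\pi}{4} \right)} - 400 x - 45 \sqrt{x^{2} + 1} \sin{\left(3 x + \frac{\pi}{4} \right)}}{16 \sqrt{x^{2} + 1} \sqrt{3 x^{2} + 1}}, which equals G'(x).

G(x) = - \frac{5 \sqrt{3 x^{2} + 1} \left(5 \sqrt{x^{2} + 1} - \frac{3 \cos{\left(3 x + \frac{\pi}{4} \right)}}{4}\right)}{4} - 1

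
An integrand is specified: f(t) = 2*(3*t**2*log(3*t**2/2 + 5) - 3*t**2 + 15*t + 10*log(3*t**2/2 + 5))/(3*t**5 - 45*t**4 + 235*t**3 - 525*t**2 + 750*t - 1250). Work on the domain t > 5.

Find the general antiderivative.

F(t) = -log(3*t**2/2 + 5)/(t**2 - 10*t + 25) + C

Recognize the product-rule pattern: f = u'v + uv' with u = -1/(t - 5)**2, v = log(3*t**2/2 + 5), so integration by parts undoes it.
Check: d/dt[-log(3*t**2/2 + 5)/(t**2 - 10*t + 25)] = (6*t**2*log(3*t**2/2 + 5) - 6*t**2 + 30*t + 20*log(3*t**2/2 + 5))/(3*t**5 - 45*t**4 + 235*t**3 - 525*t**2 + 750*t - 1250), which equals f(t).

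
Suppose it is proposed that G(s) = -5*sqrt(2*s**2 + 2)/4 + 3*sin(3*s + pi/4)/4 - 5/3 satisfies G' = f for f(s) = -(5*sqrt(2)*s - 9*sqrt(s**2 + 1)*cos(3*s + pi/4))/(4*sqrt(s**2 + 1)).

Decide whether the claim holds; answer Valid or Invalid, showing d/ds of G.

Valid. The derivative of G reproduces f.

d/ds[G] = (-5*sqrt(2)*s + 9*sqrt(s**2 + 1)*cos(3*s + pi/4))/(4*sqrt(s**2 + 1))
This equals f(s) exactly, so the claim holds.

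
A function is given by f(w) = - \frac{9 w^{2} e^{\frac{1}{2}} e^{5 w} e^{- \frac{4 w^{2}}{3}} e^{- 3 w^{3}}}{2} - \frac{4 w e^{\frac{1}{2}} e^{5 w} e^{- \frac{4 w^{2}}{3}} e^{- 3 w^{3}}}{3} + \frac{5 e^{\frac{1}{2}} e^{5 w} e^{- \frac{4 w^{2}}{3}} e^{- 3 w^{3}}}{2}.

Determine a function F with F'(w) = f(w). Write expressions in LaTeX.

f matches the chain-rule pattern g'(h)*h' with inner function h(w) = - 3 w^{3} - \frac{4 w^{2}}{3} + 5 w + \frac{1}{2}; substituting u = h(w) collapses the integral.
Check: d/dw[\frac{e^{- 3 w^{3} - \frac{4 w^{2}}{3} + 5 w + \frac{1}{2}}}{2}] = \frac{\left(- 27 w^{2} - 8 w + 15\right) e^{\frac{1}{2}} e^{5 w} e^{- \frac{4 w^{2}}{3}} e^{- 3 w^{3}}}{6}, which equals f(w).

An antiderivative is F(w) = \frac{e^{- 3 w^{3} - \frac{4 w^{2}}{3} + 5 w + \frac{1}{2}}}{2}.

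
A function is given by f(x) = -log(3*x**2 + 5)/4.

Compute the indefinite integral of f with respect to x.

Recover f(x) by differentiating a candidate F(x); any mismatch rules it out.
Check: d/dx[-x*log(3*x**2 + 5)/4 + x/2 - sqrt(15)*atan(sqrt(15)*x/5)/6] = -log(3*x**2 + 5)/4 = f(x).

F(x) = -x*log(3*x**2 + 5)/4 + x/2 - sqrt(15)*atan(sqrt(15)*x/5)/6 + C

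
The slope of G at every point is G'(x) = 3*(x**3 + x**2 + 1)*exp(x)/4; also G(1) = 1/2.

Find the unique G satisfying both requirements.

G'(x) has the shape u'v + uv' for u = 3*x**3/4 - 3*x**2/2 + 3*x - 9/4 and v = exp(x) — it is the derivative of the product u*v.
A general antiderivative is (3*x**3 - 6*x**2 + 12*x - 9)*exp(x)/4 + C.
The condition gives C = 1/2 - (0) = 1/2.
So G(x) = (3*x**3 - 6*x**2 + 12*x - 9)*exp(x)/4 + 1/2.
Check: d/dx[(3*x**3 - 6*x**2 + 12*x - 9)*exp(x)/4 + 1/2] = 3*x**3*exp(x)/4 + 3*x**2*exp(x)/4 + 3*exp(x)/4, which equals G'(x).

G(x) = (3*x**3 - 6*x**2 + 12*x - 9)*exp(x)/4 + 1/2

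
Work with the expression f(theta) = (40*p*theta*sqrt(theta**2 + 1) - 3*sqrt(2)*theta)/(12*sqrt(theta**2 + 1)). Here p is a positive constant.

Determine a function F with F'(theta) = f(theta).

Since d/dtheta undoes antidifferentiation here, F'(theta) = f(theta) is required of F(theta).
Check: d/dtheta[(20*p*theta**2 - 3*sqrt(2)*sqrt(theta**2 + 1))/12] = (40*p*theta*sqrt(theta**2 + 1) - 3*sqrt(2)*theta)/(12*sqrt(theta**2 + 1)) = f(theta).

An antiderivative is F(theta) = (20*p*theta**2 - 3*sqrt(2)*sqrt(theta**2 + 1))/12.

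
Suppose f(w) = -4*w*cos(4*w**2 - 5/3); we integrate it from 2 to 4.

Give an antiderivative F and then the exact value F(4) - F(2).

f matches the chain-rule pattern g'(h)*h' with inner function h(w) = 4*w**2 - 5/3; substituting u = h(w) collapses the integral.
F(w) = -sin(4*w**2 - 5/3)/2 is an antiderivative of f.
Check: d/dw[-sin(4*w**2 - 5/3)/2] = -4*w*cos(4*w**2 - 5/3) = f(w).
F(4) = -sin(187/3)/2; F(2) = -sin(43/3)/2.
Integral = F(4) - F(2) = -sin(187/3)/2 + sin(43/3)/2.

Antiderivative: F(w) = -sin(4*w**2 - 5/3)/2; value = -sin(187/3)/2 + sin(43/3)/2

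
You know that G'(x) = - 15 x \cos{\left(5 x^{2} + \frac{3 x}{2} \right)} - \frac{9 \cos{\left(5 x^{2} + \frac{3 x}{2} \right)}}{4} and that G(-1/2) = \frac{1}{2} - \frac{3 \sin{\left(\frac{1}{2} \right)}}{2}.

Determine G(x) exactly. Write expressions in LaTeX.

G(x) = \frac{1}{2} - \frac{3 \sin{\left(5 x^{2} + \frac{3 x}{2} \right)}}{2}

The substitution u = 5 x^{2} + \frac{3 x}{2} works: G'(x) is exactly (dG/du)*(du/dx) for that inner function.
A general antiderivative is - \frac{3 \sin{\left(5 x^{2} + \frac{3 x}{2} \right)}}{2} + C.
The condition gives C = \frac{1}{2} - \frac{3 \sin{\left(\frac{1}{2} \right)}}{2} - (- \frac{3 \sin{\left(\frac{1}{2} \right)}}{2}) = \frac{1}{2}.
So G(x) = \frac{1}{2} - \frac{3 \sin{\left(5 x^{2} + \frac{3 x}{2} \right)}}{2}.
Check: d/dx[\frac{1}{2} - \frac{3 \sin{\left(5 x^{2} + \frac{3 x}{2} \right)}}{2}] = - 15 x \cos{\left(5 x^{2} + \frac{3 x}{2} \right)} - \frac{9 \cos{\left(5 x^{2} + \frac{3 x}{2} \right)}}{4} = G'(x).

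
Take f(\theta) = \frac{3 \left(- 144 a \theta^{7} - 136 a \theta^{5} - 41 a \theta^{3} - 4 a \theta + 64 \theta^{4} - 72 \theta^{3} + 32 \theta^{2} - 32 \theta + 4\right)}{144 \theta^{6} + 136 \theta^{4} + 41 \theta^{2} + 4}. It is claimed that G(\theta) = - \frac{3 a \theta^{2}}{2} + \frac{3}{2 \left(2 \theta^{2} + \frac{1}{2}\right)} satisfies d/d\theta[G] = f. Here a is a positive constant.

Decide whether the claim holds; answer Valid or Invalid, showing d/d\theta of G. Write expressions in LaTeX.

Invalid: d/d\theta[G] - f = - \frac{12}{9 \theta^{2} + 4}, which is not 0.

d/d\theta[G] = \frac{- 48 a \theta^{5} - 24 a \theta^{3} - 3 a \theta - 24 \theta}{16 \theta^{4} + 8 \theta^{2} + 1}
d/d\theta[G] - f(\theta) = - \frac{12}{9 \theta^{2} + 4} != 0.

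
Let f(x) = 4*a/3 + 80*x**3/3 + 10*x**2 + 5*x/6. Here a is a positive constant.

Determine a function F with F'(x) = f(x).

An antiderivative is F(x) = x*(16*a + 5*x*(-4*x - 1)**2)/12.

Integrate term by term and add the pieces.
Check: d/dx[x*(16*a + 5*x*(-4*x - 1)**2)/12] = 4*a/3 + 80*x**3/3 + 10*x**2 + 5*x/6 = f(x).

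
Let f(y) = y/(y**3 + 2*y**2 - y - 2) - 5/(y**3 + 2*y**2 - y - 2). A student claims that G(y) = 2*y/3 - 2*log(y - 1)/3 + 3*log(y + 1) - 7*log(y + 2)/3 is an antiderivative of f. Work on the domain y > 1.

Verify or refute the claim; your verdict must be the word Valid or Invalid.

d/dy[G] = (2*y**3 + 4*y**2 + y - 19)/(3*y**3 + 6*y**2 - 3*y - 6)
d/dy[G] - f(y) = 2/3 != 0.

Invalid: d/dy[G] - f = 2/3, which is not 0.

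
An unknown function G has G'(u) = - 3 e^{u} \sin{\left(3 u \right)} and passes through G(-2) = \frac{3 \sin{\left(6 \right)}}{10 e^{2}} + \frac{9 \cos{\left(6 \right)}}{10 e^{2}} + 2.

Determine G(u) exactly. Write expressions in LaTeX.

G(u) = - \frac{3 e^{u} \sin{\left(3 u \right)}}{10} + \frac{9 e^{u} \cos{\left(3 u \right)}}{10} + 2

A first test for any G(u): its u-derivative must equal the given G'(u).
A general antiderivative is - \frac{3 e^{u} \sin{\left(3 u \right)}}{10} + \frac{9 e^{u} \cos{\left(3 u \right)}}{10} + C.
The condition gives C = \frac{3 \sin{\left(6 \right)}}{10 e^{2}} + \frac{9 \cos{\left(6 \right)}}{10 e^{2}} + 2 - (\frac{3 \sin{\left(6 \right)}}{10 e^{2}} + \frac{9 \cos{\left(6 \right)}}{10 e^{2}}) = 2.
So G(u) = - \frac{3 e^{u} \sin{\left(3 u \right)}}{10} + \frac{9 e^{u} \cos{\left(3 u \right)}}{10} + 2.
Check: d/du[- \frac{3 e^{u} \sin{\left(3 u \right)}}{10} + \frac{9 e^{u} \cos{\left(3 u \right)}}{10} + 2] = - 3 e^{u} \sin{\left(3 u \right)} = G'(u).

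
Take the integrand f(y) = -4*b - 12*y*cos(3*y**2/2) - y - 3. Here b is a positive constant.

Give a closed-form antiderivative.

The integrand splits into summands that can be handled one at a time.
Check: d/dy[-4*b*y - y**2/2 - 3*y - 4*sin(3*y**2/2)] = -4*b - 12*y*cos(3*y**2/2) - y - 3 = f(y).

An antiderivative is F(y) = -4*b*y - y**2/2 - 3*y - 4*sin(3*y**2/2).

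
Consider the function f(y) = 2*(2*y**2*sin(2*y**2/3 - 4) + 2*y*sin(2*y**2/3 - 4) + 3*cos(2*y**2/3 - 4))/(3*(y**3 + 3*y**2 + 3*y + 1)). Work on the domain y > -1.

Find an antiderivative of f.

An antiderivative is F(y) = -cos(2*y**2/3 - 4)/(y**2 + 2*y + 1).

Recognize the product-rule pattern: f = u'v + uv' with u = -1/(y + 1)**2, v = cos(2*y**2/3 - 4), so integration by parts undoes it.
Check: d/dy[-cos(2*y**2/3 - 4)/(y**2 + 2*y + 1)] = (4*y**2*sin(2*y**2/3 - 4) + 4*y*sin(2*y**2/3 - 4) + 6*cos(2*y**2/3 - 4))/(3*y**3 + 9*y**2 + 9*y + 3), which equals f(y).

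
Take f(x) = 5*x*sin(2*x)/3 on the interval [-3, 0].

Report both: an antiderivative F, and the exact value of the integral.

Antiderivative: F(x) = -5*(2*x*cos(2*x) - sin(2*x))/12; value = -5*cos(6)/2 + 5*sin(6)/12

An antiderivative F(x) passes only if d/dx[F] lands on f(x) exactly.
F(x) = -5*(2*x*cos(2*x) - sin(2*x))/12 is an antiderivative of f.
Check: d/dx[-5*(2*x*cos(2*x) - sin(2*x))/12] = 5*x*sin(2*x)/3 = f(x).
F(0) = 0; F(-3) = -5*sin(6)/12 + 5*cos(6)/2.
Integral = F(0) - F(-3) = -5*cos(6)/2 + 5*sin(6)/12.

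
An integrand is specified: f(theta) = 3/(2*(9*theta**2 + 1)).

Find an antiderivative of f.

Differentiate the proposed F(theta) back; it has to land on f(theta) exactly.
Check: d/dtheta[atan(3*theta)/2] = 3/(18*theta**2 + 2), which equals f(theta).

An antiderivative is F(theta) = atan(3*theta)/2.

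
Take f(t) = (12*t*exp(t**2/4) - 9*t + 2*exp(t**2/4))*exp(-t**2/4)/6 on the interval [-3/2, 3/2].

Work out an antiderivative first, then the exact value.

Recover f(t) by differentiating a candidate F(t); any mismatch rules it out.
F(t) = (3*t**2*exp(t**2/4) + t*exp(t**2/4) - 5*exp(t**2/4) + 9)*exp(-t**2/4)/3 is an antiderivative of f.
Check: d/dt[(3*t**2*exp(t**2/4) + t*exp(t**2/4) - 5*exp(t**2/4) + 9)*exp(-t**2/4)/3] = (12*t*exp(t**2/4) - 9*t + 2*exp(t**2/4))*exp(-t**2/4)/6 = f(t).
F(3/2) = 13/12 + 3*exp(-9/16); F(-3/2) = 1/12 + 3*exp(-9/16).
Integral = F(3/2) - F(-3/2) = 1.

Antiderivative: F(t) = (3*t**2*exp(t**2/4) + t*exp(t**2/4) - 5*exp(t**2/4) + 9)*exp(-t**2/4)/3; value = 1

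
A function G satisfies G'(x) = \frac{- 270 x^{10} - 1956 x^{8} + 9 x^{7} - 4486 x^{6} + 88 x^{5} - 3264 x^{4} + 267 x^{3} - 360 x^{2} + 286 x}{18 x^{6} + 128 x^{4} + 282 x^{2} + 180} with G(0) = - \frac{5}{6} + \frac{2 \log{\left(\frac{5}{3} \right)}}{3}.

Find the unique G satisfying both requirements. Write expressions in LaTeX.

For G(x) to be correct, d/dx[G] must agree with the stated G'(x) identically.
A general antiderivative is - 3 x^{5} - \frac{2 x^{3}}{3} + \frac{x^{2}}{4} + \frac{2 \log{\left(\frac{3 x^{2}}{2} + \frac{5}{3} \right)}}{3} + \frac{1}{2 x^{2} + 6} + C.
The condition gives C = - \frac{5}{6} + \frac{2 \log{\left(\frac{5}{3} \right)}}{3} - (\frac{1}{6} + \frac{2 \log{\left(\frac{5}{3} \right)}}{3}) = -1.
So G(x) = - 3 x^{5} - \frac{2 x^{3}}{3} + \frac{x^{2}}{4} + \frac{2 \log{\left(\frac{3 x^{2}}{2} + \frac{5}{3} \right)}}{3} - 1 + \frac{1}{2 x^{2} + 6}.
Check: d/dx[- 3 x^{5} - \frac{2 x^{3}}{3} + \frac{x^{2}}{4} + \frac{2 \log{\left(\frac{3 x^{2}}{2} + \frac{5}{3} \right)}}{3} - 1 + \frac{1}{2 x^{2} + 6}] = \frac{- 270 x^{10} - 1956 x^{8} + 9 x^{7} - 4486 x^{6} + 88 x^{5} - 3264 x^{4} + 267 x^{3} - 360 x^{2} + 286 x}{18 x^{6} + 128 x^{4} + 282 x^{2} + 180} = G'(x).

G(x) = - 3 x^{5} - \frac{2 x^{3}}{3} + \frac{x^{2}}{4} + \frac{2 \log{\left(\frac{3 x^{2}}{2} + \frac{5}{3} \right)}}{3} - 1 + \frac{1}{2 x^{2} + 6}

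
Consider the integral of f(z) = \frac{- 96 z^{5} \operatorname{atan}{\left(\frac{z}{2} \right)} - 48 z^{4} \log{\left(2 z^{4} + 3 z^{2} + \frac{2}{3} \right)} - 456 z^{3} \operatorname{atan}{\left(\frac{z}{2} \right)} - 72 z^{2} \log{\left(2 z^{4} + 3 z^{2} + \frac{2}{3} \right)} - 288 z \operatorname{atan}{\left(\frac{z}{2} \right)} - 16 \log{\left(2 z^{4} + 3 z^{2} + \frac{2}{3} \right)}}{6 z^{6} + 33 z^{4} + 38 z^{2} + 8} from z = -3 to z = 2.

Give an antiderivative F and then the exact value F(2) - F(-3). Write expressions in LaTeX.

Antiderivative: F(z) = - 4 \log{\left(2 z^{4} + 3 z^{2} + \frac{2}{3} \right)} \operatorname{atan}{\left(\frac{z}{2} \right)}; value = - 4 \log{\left(\frac{569}{3} \right)} \operatorname{atan}{\left(\frac{3}{2} \right)} - \pi \log{\left(\frac{134}{3} \right)}

f has the shape u'v + uv' for u = - 4 \operatorname{atan}{\left(\frac{z}{2} \right)} and v = \log{\left(2 z^{4} + 3 z^{2} + \frac{2}{3} \right)} — it is the derivative of the product u*v.
F(z) = - 4 \log{\left(2 z^{4} + 3 z^{2} + \frac{2}{3} \right)} \operatorname{atan}{\left(\frac{z}{2} \right)} is an antiderivative of f.
Check: d/dz[- 4 \log{\left(2 z^{4} + 3 z^{2} + \frac{2}{3} \right)} \operatorname{atan}{\left(\frac{z}{2} \right)}] = \frac{- 96 z^{5} \operatorname{atan}{\left(\frac{z}{2} \right)} - 48 z^{4} \log{\left(2 z^{4} + 3 z^{2} + \frac{2}{3} \right)} - 456 z^{3} \operatorname{atan}{\left(\frac{z}{2} \right)} - 72 z^{2} \log{\left(2 z^{4} + 3 z^{2} + \frac{2}{3} \right)} - 288 z \operatorname{atan}{\left(\frac{z}{2} \right)} - 16 \log{\left(2 z^{4} + 3 z^{2} + \frac{2}{3} \right)}}{6 z^{6} + 33 z^{4} + 38 z^{2} + 8} = f(z).
F(2) = - \pi \log{\left(\frac{134}{3} \right)}; F(-3) = 4 \log{\left(\frac{569}{3} \right)} \operatorname{atan}{\left(\frac{3}{2} \right)}.
Integral = F(2) - F(-3) = - 4 \log{\left(\frac{569}{3} \right)} \operatorname{atan}{\left(\frac{3}{2} \right)} - \pi \log{\left(\frac{134}{3} \right)}.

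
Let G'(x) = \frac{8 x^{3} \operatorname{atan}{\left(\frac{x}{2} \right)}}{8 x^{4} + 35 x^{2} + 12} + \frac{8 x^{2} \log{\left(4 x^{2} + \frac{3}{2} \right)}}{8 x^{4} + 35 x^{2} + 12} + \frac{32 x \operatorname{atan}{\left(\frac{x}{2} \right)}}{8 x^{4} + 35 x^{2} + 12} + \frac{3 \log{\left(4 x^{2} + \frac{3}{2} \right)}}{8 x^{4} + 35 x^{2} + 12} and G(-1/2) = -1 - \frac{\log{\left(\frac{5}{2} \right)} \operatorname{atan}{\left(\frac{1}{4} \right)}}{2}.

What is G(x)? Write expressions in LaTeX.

G(x) = \frac{\log{\left(4 x^{2} + \frac{3}{2} \right)} \operatorname{atan}{\left(\frac{x}{2} \right)}}{2} - 1

Recognize the product-rule pattern: G'(x) = u'v + uv' with u = \frac{\operatorname{atan}{\left(\frac{x}{2} \right)}}{2}, v = \log{\left(4 x^{2} + \frac{3}{2} \right)}, so integration by parts undoes it.
A general antiderivative is \frac{\log{\left(4 x^{2} + \frac{3}{2} \right)} \operatorname{atan}{\left(\frac{x}{2} \right)}}{2} + C.
The condition gives C = -1 - \frac{\log{\left(\frac{5}{2} \right)} \operatorname{atan}{\left(\frac{1}{4} \right)}}{2} - (- \frac{\log{\left(\frac{5}{2} \right)} \operatorname{atan}{\left(\frac{1}{4} \right)}}{2}) = -1.
So G(x) = \frac{\log{\left(4 x^{2} + \frac{3}{2} \right)} \operatorname{atan}{\left(\frac{x}{2} \right)}}{2} - 1.
Check: d/dx[\frac{\log{\left(4 x^{2} + \frac{3}{2} \right)} \operatorname{atan}{\left(\frac{x}{2} \right)}}{2} - 1] = \frac{8 x^{3} \operatorname{atan}{\left(\frac{x}{2} \right)} + 8 x^{2} \log{\left(4 x^{2} + \frac{3}{2} \right)} + 32 x \operatorname{atan}{\left(\frac{x}{2} \right)} + 3 \log{\left(4 x^{2} + \frac{3}{2} \right)}}{8 x^{4} + 35 x^{2} + 12}, which equals G'(x).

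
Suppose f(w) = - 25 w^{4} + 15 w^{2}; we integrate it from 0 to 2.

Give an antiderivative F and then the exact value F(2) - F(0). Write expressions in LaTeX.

Antiderivative: F(w) = - 5 w^{5} + 5 w^{3}; value = -120

The integrand splits into summands that can be handled one at a time.
F(w) = - 5 w^{5} + 5 w^{3} is an antiderivative of f.
Check: d/dw[- 5 w^{5} + 5 w^{3}] = - 25 w^{4} + 15 w^{2} = f(w).
F(2) = -120; F(0) = 0.
Integral = F(2) - F(0) = -120.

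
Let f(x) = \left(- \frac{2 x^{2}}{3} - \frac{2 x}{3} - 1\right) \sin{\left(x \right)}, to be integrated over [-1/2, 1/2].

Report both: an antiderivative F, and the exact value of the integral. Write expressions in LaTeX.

Antiderivative: F(x) = \frac{2 x^{2} \cos{\left(x \right)}}{3} - \frac{4 x \sin{\left(x \right)}}{3} + \frac{2 x \cos{\left(x \right)}}{3} - \frac{2 \sin{\left(x \right)}}{3} - \frac{\cos{\left(x \right)}}{3}; value = - \frac{4 \sin{\left(\frac{1}{2} \right)}}{3} + \frac{2 \cos{\left(\frac{1}{2} \right)}}{3}

Any candidate F(x) must reproduce f(x) exactly when differentiated.
F(x) = \frac{2 x^{2} \cos{\left(x \right)}}{3} - \frac{4 x \sin{\left(x \right)}}{3} + \frac{2 x \cos{\left(x \right)}}{3} - \frac{2 \sin{\left(x \right)}}{3} - \frac{\cos{\left(x \right)}}{3} is an antiderivative of f.
Check: d/dx[\frac{2 x^{2} \cos{\left(x \right)}}{3} - \frac{4 x \sin{\left(x \right)}}{3} + \frac{2 x \cos{\left(x \right)}}{3} - \frac{2 \sin{\left(x \right)}}{3} - \frac{\cos{\left(x \right)}}{3}] = - \frac{2 x^{2} \sin{\left(x \right)}}{3} - \frac{2 x \sin{\left(x \right)}}{3} - \sin{\left(x \right)}, which equals f(x).
F(1/2) = - \frac{4 \sin{\left(\frac{1}{2} \right)}}{3} + \frac{\cos{\left(\frac{1}{2} \right)}}{6}; F(-1/2) = - \frac{\cos{\left(\frac{1}{2} \right)}}{2}.
Integral = F(1/2) - F(-1/2) = - \frac{4 \sin{\left(\frac{1}{2} \right)}}{3} + \frac{2 \cos{\left(\frac{1}{2} \right)}}{3}.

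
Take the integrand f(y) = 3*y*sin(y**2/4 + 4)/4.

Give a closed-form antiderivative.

f matches the chain-rule pattern g'(h)*h' with inner function h(y) = y**2/4 + 4; substituting u = h(y) collapses the integral.
Check: d/dy[-3*cos(y**2/4 + 4)/2] = 3*y*sin(y**2/4 + 4)/4 = f(y).

An antiderivative is F(y) = -3*cos(y**2/4 + 4)/2.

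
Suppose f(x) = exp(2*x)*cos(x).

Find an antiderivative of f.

An antiderivative is F(x) = (sin(x) + 2*cos(x))*exp(2*x)/5.

For F(x) to be correct the identity F'(x) - f(x) = 0 must hold.
Check: d/dx[(sin(x) + 2*cos(x))*exp(2*x)/5] = exp(2*x)*cos(x) = f(x).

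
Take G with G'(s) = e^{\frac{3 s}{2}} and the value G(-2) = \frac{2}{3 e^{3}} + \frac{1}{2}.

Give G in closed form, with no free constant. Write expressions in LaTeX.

G(s) = \frac{4 e^{\frac{3 s}{2}} + 3}{6}

A candidate passes only if d/ds[G] lands on the given G'(s) exactly.
A general antiderivative is \frac{2 e^{\frac{3 s}{2}}}{3} + C.
The condition gives C = \frac{2}{3 e^{3}} + \frac{1}{2} - (\frac{2}{3 e^{3}}) = \frac{1}{2}.
So G(s) = \frac{4 e^{\frac{3 s}{2}} + 3}{6}.
Check: d/ds[\frac{4 e^{\frac{3 s}{2}} + 3}{6}] = e^{\frac{3 s}{2}} = G'(s).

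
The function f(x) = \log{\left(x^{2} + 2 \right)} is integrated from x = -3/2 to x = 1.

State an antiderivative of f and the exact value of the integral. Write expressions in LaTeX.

Antiderivative: F(x) = x \log{\left(x^{2} + 2 \right)} - 2 x + 2 \sqrt{2} \operatorname{atan}{\left(\frac{\sqrt{2} x}{2} \right)}; value = -5 + \log{\left(3 \right)} + 2 \sqrt{2} \operatorname{atan}{\left(\frac{\sqrt{2}}{2} \right)} + \frac{3 \log{\left(\frac{17}{4} \right)}}{2} + 2 \sqrt{2} \operatorname{atan}{\left(\frac{3 \sqrt{2}}{4} \right)}

Check any antiderivative F(x) by computing F'(x) and comparing it with f(x).
F(x) = x \log{\left(x^{2} + 2 \right)} - 2 x + 2 \sqrt{2} \operatorname{atan}{\left(\frac{\sqrt{2} x}{2} \right)} is an antiderivative of f.
Check: d/dx[x \log{\left(x^{2} + 2 \right)} - 2 x + 2 \sqrt{2} \operatorname{atan}{\left(\frac{\sqrt{2} x}{2} \right)}] = \log{\left(x^{2} + 2 \right)} = f(x).
F(1) = -2 + \log{\left(3 \right)} + 2 \sqrt{2} \operatorname{atan}{\left(\frac{\sqrt{2}}{2} \right)}; F(-3/2) = - 2 \sqrt{2} \operatorname{atan}{\left(\frac{3 \sqrt{2}}{4} \right)} - \frac{3 \log{\left(\frac{17}{4} \right)}}{2} + 3.
Integral = F(1) - F(-3/2) = -5 + \log{\left(3 \right)} + 2 \sqrt{2} \operatorname{atan}{\left(\frac{\sqrt{2}}{2} \right)} + \frac{3 \log{\left(\frac{17}{4} \right)}}{2} + 2 \sqrt{2} \operatorname{atan}{\left(\frac{3 \sqrt{2}}{4} \right)}.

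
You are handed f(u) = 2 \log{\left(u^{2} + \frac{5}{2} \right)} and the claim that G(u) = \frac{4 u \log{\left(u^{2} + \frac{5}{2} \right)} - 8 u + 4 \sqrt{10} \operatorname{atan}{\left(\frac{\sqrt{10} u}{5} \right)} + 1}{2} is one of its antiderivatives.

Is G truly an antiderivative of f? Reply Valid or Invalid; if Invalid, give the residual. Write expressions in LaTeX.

d/du[G] = 2 \log{\left(u^{2} + \frac{5}{2} \right)}
This equals f(u) exactly, so the claim holds.

Valid - the claim checks out under differentiation.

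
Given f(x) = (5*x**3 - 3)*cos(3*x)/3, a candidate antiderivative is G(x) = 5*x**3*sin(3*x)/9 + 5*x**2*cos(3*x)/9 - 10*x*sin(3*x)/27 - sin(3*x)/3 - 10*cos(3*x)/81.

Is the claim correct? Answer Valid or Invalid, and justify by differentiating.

d/dx[G] = 5*x**3*cos(3*x)/3 - cos(3*x)
This equals f(x) exactly, so the claim holds.

Valid. The derivative of G reproduces f.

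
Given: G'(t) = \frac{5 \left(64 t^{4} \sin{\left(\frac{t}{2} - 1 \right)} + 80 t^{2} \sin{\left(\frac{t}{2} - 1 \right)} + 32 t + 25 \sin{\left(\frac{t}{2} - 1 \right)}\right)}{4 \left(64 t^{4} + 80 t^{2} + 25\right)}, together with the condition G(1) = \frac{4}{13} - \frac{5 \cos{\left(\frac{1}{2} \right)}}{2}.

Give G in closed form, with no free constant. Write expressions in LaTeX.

G(t) = - \frac{40 t^{2} \cos{\left(\frac{t}{2} - 1 \right)} - 8 t^{2} + 25 \cos{\left(\frac{t}{2} - 1 \right)}}{2 \left(8 t^{2} + 5\right)}

Differentiate the proposed G(t) back; it has to land on the given G'(t).
A general antiderivative is - \frac{5 \cos{\left(\frac{t}{2} - 1 \right)}}{2} - \frac{5}{4 \left(4 t^{2} + \frac{5}{2}\right)} + C.
The condition gives C = \frac{4}{13} - \frac{5 \cos{\left(\frac{1}{2} \right)}}{2} - (- \frac{5 \cos{\left(\frac{1}{2} \right)}}{2} - \frac{5}{26}) = \frac{1}{2}.
So G(t) = - \frac{40 t^{2} \cos{\left(\frac{t}{2} - 1 \right)} - 8 t^{2} + 25 \cos{\left(\frac{t}{2} - 1 \right)}}{2 \left(8 t^{2} + 5\right)}.
Check: d/dt[- \frac{40 t^{2} \cos{\left(\frac{t}{2} - 1 \right)} - 8 t^{2} + 25 \cos{\left(\frac{t}{2} - 1 \right)}}{2 \left(8 t^{2} + 5\right)}] = \frac{320 t^{4} \sin{\left(\frac{t}{2} - 1 \right)} + 400 t^{2} \sin{\left(\frac{t}{2} - 1 \right)} + 160 t + 125 \sin{\left(\frac{t}{2} - 1 \right)}}{256 t^{4} + 320 t^{2} + 100}, which equals G'(t).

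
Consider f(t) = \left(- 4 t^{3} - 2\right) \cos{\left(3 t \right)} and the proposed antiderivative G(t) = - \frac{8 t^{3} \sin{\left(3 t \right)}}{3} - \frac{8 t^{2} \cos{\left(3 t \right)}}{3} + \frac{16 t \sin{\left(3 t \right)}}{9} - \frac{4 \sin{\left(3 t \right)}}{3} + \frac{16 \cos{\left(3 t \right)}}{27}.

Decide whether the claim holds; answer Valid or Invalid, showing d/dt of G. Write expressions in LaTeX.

d/dt[G] = - 8 t^{3} \cos{\left(3 t \right)} - 4 \cos{\left(3 t \right)}
d/dt[G] - f(t) = - 4 t^{3} \cos{\left(3 t \right)} - 2 \cos{\left(3 t \right)} != 0.

Invalid: d/dt[G] - f = - 4 t^{3} \cos{\left(3 t \right)} - 2 \cos{\left(3 t \right)}, which is not 0.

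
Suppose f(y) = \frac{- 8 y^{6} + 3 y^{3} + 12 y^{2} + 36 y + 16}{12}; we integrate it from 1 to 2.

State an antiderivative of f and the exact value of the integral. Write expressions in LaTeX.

Antiderivative: F(y) = - \frac{2 y^{7}}{21} + \frac{y^{4}}{16} + \frac{y^{3}}{3} + \frac{3 y^{2}}{2} + \frac{4 y}{3}; value = - \frac{335}{112}

For F(y) to be correct the identity F'(y) - f(y) = 0 must hold.
F(y) = - \frac{2 y^{7}}{21} + \frac{y^{4}}{16} + \frac{y^{3}}{3} + \frac{3 y^{2}}{2} + \frac{4 y}{3} is an antiderivative of f.
Check: d/dy[- \frac{2 y^{7}}{21} + \frac{y^{4}}{16} + \frac{y^{3}}{3} + \frac{3 y^{2}}{2} + \frac{4 y}{3}] = - \frac{2 y^{6}}{3} + \frac{y^{3}}{4} + y^{2} + 3 y + \frac{4}{3}, which equals f(y).
F(2) = \frac{1}{7}; F(1) = \frac{351}{112}.
Integral = F(2) - F(1) = - \frac{335}{112}.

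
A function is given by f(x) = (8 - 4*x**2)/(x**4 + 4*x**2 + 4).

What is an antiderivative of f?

Recognize the product-rule pattern: f = u'v + uv' with u = 2*x, v = 1/(x**2/2 + 1), so integration by parts undoes it.
Check: d/dx[4*x/(x**2 + 2)] = (8 - 4*x**2)/(x**4 + 4*x**2 + 4) = f(x).

An antiderivative is F(x) = 4*x/(x**2 + 2).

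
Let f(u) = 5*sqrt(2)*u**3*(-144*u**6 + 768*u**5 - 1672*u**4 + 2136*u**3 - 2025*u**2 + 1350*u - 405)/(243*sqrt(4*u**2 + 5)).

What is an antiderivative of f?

Recognize the product-rule pattern: f = v'r + vr' with v = -5*sqrt(2*u**2 + 5/2)/6, r = (2*u**2/3 - u)**4, so integration by parts undoes it.
Check: d/du[sqrt(2)*(-80*u**8*sqrt(4*u**2 + 5) + 480*u**7*sqrt(4*u**2 + 5) - 1080*u**6*sqrt(4*u**2 + 5) + 1080*u**5*sqrt(4*u**2 + 5) - 405*u**4*sqrt(4*u**2 + 5))/972] = (-720*sqrt(2)*u**9 + 3840*sqrt(2)*u**8 - 8360*sqrt(2)*u**7 + 10680*sqrt(2)*u**6 - 10125*sqrt(2)*u**5 + 6750*sqrt(2)*u**4 - 2025*sqrt(2)*u**3)/(243*sqrt(4*u**2 + 5)), which equals f(u).

An antiderivative is F(u) = sqrt(2)*(-80*u**8*sqrt(4*u**2 + 5) + 480*u**7*sqrt(4*u**2 + 5) - 1080*u**6*sqrt(4*u**2 + 5) + 1080*u**5*sqrt(4*u**2 + 5) - 405*u**4*sqrt(4*u**2 + 5))/972.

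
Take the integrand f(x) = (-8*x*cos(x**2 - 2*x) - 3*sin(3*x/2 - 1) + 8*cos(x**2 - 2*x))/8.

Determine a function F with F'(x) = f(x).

Differentiate the proposed F(x) back; it has to land on f(x) exactly.
Check: d/dx[(-2*sin(x**2 - 2*x) + cos(3*x/2 - 1))/4] = -x*cos(x**2 - 2*x) - 3*sin(3*x/2 - 1)/8 + cos(x**2 - 2*x), which equals f(x).

An antiderivative is F(x) = (-2*sin(x**2 - 2*x) + cos(3*x/2 - 1))/4.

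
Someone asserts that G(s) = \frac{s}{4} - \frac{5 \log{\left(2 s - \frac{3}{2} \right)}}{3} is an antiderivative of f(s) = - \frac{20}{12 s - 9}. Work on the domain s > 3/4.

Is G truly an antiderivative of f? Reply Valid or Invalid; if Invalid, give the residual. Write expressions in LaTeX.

Invalid: d/ds[G] - f = \frac{1}{4}, which is not 0.

d/ds[G] = \frac{12 s - 89}{48 s - 36}
d/ds[G] - f(s) = \frac{1}{4} != 0.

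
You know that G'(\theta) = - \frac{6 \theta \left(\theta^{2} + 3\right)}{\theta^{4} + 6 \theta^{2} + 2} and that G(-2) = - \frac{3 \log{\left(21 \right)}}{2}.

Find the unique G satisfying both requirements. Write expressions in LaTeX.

The substitution u = \frac{\theta^{4}}{2} + 3 \theta^{2} + 1 works: G'(\theta) is exactly (dG/du)*(du/d\theta) for that inner function.
A general antiderivative is - \frac{3 \log{\left(\frac{\theta^{4}}{2} + 3 \theta^{2} + 1 \right)}}{2} + C.
The condition gives C = - \frac{3 \log{\left(21 \right)}}{2} - (- \frac{3 \log{\left(21 \right)}}{2}) = 0.
So G(\theta) = - \frac{3 \log{\left(\frac{\theta^{4}}{2} + 3 \theta^{2} + 1 \right)}}{2}.
Check: d/d\theta[- \frac{3 \log{\left(\frac{\theta^{4}}{2} + 3 \theta^{2} + 1 \right)}}{2}] = \frac{- 6 \theta^{3} - 18 \theta}{\theta^{4} + 6 \theta^{2} + 2}, which equals G'(\theta).

G(\theta) = - \frac{3 \log{\left(\frac{\theta^{4}}{2} + 3 \theta^{2} + 1 \right)}}{2}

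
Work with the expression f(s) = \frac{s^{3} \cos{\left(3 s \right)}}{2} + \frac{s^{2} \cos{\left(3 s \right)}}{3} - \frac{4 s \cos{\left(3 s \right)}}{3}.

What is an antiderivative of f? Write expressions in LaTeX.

An antiderivative is F(s) = \frac{s^{3} \sin{\left(3 s \right)}}{6} + \frac{s^{2} \sin{\left(3 s \right)}}{9} + \frac{s^{2} \cos{\left(3 s \right)}}{6} - \frac{5 s \sin{\left(3 s \right)}}{9} + \frac{2 s \cos{\left(3 s \right)}}{27} - \frac{2 \sin{\left(3 s \right)}}{81} - \frac{5 \cos{\left(3 s \right)}}{27}.

Integrate term by term and add the pieces.
Check: d/ds[\frac{s^{3} \sin{\left(3 s \right)}}{6} + \frac{s^{2} \sin{\left(3 s \right)}}{9} + \frac{s^{2} \cos{\left(3 s \right)}}{6} - \frac{5 s \sin{\left(3 s \right)}}{9} + \frac{2 s \cos{\left(3 s \right)}}{27} - \frac{2 \sin{\left(3 s \right)}}{81} - \frac{5 \cos{\left(3 s \right)}}{27}] = \frac{s^{3} \cos{\left(3 s \right)}}{2} + \frac{s^{2} \cos{\left(3 s \right)}}{3} - \frac{4 s \cos{\left(3 s \right)}}{3} = f(s).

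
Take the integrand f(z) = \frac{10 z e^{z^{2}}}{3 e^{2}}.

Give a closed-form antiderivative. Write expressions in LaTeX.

The substitution u = z^{2} - 2 works: f is exactly (dF/du)*(du/dz) for that inner function.
Check: d/dz[\frac{5 e^{z^{2} - 2}}{3}] = \frac{10 z e^{z^{2}}}{3 e^{2}} = f(z).

An antiderivative is F(z) = \frac{5 e^{z^{2} - 2}}{3}.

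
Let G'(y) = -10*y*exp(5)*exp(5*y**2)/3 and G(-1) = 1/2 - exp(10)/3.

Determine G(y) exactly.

G(y) = -exp(5)*exp(5*y**2)/3 + 1/2

The substitution u = 5*y**2 + 5 works: G'(y) is exactly (dG/du)*(du/dy) for that inner function.
A general antiderivative is -exp(5*y**2 + 5)/3 + C.
The condition gives C = 1/2 - exp(10)/3 - (-exp(10)/3) = 1/2.
So G(y) = -exp(5)*exp(5*y**2)/3 + 1/2.
Check: d/dy[-exp(5)*exp(5*y**2)/3 + 1/2] = -10*y*exp(5)*exp(5*y**2)/3 = G'(y).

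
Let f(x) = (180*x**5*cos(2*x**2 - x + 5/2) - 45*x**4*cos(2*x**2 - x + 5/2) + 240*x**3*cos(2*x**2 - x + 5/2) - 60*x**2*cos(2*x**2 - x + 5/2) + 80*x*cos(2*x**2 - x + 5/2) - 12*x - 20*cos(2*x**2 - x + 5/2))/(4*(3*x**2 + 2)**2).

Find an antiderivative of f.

Whatever form F(x) takes, F'(x) = f(x) is non-negotiable.
Check: d/dx[(15*x**2*sin(2*x**2 - x + 5/2) + 10*sin(2*x**2 - x + 5/2) + 2)/(12*x**2 + 8)] = (180*x**5*cos(2*x**2 - x + 5/2) - 45*x**4*cos(2*x**2 - x + 5/2) + 240*x**3*cos(2*x**2 - x + 5/2) - 60*x**2*cos(2*x**2 - x + 5/2) + 80*x*cos(2*x**2 - x + 5/2) - 12*x - 20*cos(2*x**2 - x + 5/2))/(36*x**4 + 48*x**2 + 16), which equals f(x).

An antiderivative is F(x) = (15*x**2*sin(2*x**2 - x + 5/2) + 10*sin(2*x**2 - x + 5/2) + 2)/(12*x**2 + 8).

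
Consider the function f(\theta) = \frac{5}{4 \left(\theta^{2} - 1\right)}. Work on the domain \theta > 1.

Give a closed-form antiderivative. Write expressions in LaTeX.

Factor the denominator (4 \left(\theta - 1\right) \left(\theta + 1\right)) and decompose: f = - \frac{5}{8 \left(\theta + 1\right)} + \frac{5}{8 \left(\theta - 1\right)}; each piece integrates to a log, atan, or power term.
Check: d/d\theta[\frac{5 \log{\left(\theta - 1 \right)}}{8} - \frac{5 \log{\left(\theta + 1 \right)}}{8}] = \frac{5}{4 \theta^{2} - 4}, which equals f(\theta).

An antiderivative is F(\theta) = \frac{5 \log{\left(\theta - 1 \right)}}{8} - \frac{5 \log{\left(\theta + 1 \right)}}{8}.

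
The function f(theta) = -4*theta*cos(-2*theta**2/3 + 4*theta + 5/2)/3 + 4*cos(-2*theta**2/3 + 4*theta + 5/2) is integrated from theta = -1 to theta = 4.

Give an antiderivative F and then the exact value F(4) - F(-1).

Antiderivative: F(theta) = sin(-2*theta**2/3 + 4*theta + 5/2); value = sin(13/6) + sin(47/6)

The substitution u = -2*theta**2/3 + 4*theta + 5/2 works: f is exactly (dF/du)*(du/dtheta) for that inner function.
F(theta) = sin(-2*theta**2/3 + 4*theta + 5/2) is an antiderivative of f.
Check: d/dtheta[sin(-2*theta**2/3 + 4*theta + 5/2)] = -4*theta*cos(-2*theta**2/3 + 4*theta + 5/2)/3 + 4*cos(-2*theta**2/3 + 4*theta + 5/2) = f(theta).
F(4) = sin(47/6); F(-1) = -sin(13/6).
Integral = F(4) - F(-1) = sin(13/6) + sin(47/6).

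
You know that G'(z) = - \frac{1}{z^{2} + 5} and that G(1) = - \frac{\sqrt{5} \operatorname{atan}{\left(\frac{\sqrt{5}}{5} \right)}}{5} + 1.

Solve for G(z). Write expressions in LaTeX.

Recover the given G'(z) by differentiating a candidate G(z); any mismatch rules it out.
A general antiderivative is - \frac{\sqrt{5} \operatorname{atan}{\left(\frac{\sqrt{5} z}{5} \right)}}{5} + C.
The condition gives C = - \frac{\sqrt{5} \operatorname{atan}{\left(\frac{\sqrt{5}}{5} \right)}}{5} + 1 - (- \frac{\sqrt{5} \operatorname{atan}{\left(\frac{\sqrt{5}}{5} \right)}}{5}) = 1.
So G(z) = - \frac{\sqrt{5} \operatorname{atan}{\left(\frac{\sqrt{5} z}{5} \right)}}{5} + 1.
Check: d/dz[- \frac{\sqrt{5} \operatorname{atan}{\left(\frac{\sqrt{5} z}{5} \right)}}{5} + 1] = - \frac{1}{z^{2} + 5} = G'(z).

G(z) = - \frac{\sqrt{5} \operatorname{atan}{\left(\frac{\sqrt{5} z}{5} \right)}}{5} + 1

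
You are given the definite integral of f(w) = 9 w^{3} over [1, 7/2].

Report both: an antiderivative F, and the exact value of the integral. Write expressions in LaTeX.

A first test for any F(w): its w-derivative must equal f(w) identically.
F(w) = \frac{9 w^{4}}{4} is an antiderivative of f.
Check: d/dw[\frac{9 w^{4}}{4}] = 9 w^{3} = f(w).
F(7/2) = \frac{21609}{64}; F(1) = \frac{9}{4}.
Integral = F(7/2) - F(1) = \frac{21465}{64}.

Antiderivative: F(w) = \frac{9 w^{4}}{4}; value = \frac{21465}{64}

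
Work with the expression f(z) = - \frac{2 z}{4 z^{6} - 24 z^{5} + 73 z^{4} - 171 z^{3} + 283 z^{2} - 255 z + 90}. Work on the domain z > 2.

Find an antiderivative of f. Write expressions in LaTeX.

An antiderivative is F(z) = \frac{- 13456 z \log{\left(z - 2 \right)} + 3168 z \log{\left(z - \frac{3}{2} \right)} + 10092 z \log{\left(z - 1 \right)} + 98 z \log{\left(z^{2} + 5 \right)} - 92 \sqrt{5} z \operatorname{atan}{\left(\frac{\sqrt{5} z}{5} \right)} + 20184 \log{\left(z - 2 \right)} - 4752 \log{\left(z - \frac{3}{2} \right)} - 15138 \log{\left(z - 1 \right)} - 147 \log{\left(z^{2} + 5 \right)} + 138 \sqrt{5} \operatorname{atan}{\left(\frac{\sqrt{5} z}{5} \right)} - 12528}{30276 z - 45414}.

Factor the denominator (\left(z - 2\right) \left(z - 1\right) \left(2 z - 3\right)^{2} \left(z^{2} + 5\right)) and decompose: f = \frac{49 z - 115}{7569 \left(z^{2} + 5\right)} + \frac{176}{841 \left(2 z - 3\right)} + \frac{48}{29 \left(2 z - 3\right)^{2}} + \frac{1}{3 \left(z - 1\right)} - \frac{4}{9 \left(z - 2\right)}; each piece integrates to a log, atan, or power term.
Check: d/dz[\frac{- 13456 z \log{\left(z - 2 \right)} + 3168 z \log{\left(z - \frac{3}{2} \right)} + 10092 z \log{\left(z - 1 \right)} + 98 z \log{\left(z^{2} + 5 \right)} - 92 \sqrt{5} z \operatorname{atan}{\left(\frac{\sqrt{5} z}{5} \right)} + 20184 \log{\left(z - 2 \right)} - 4752 \log{\left(z - \frac{3}{2} \right)} - 15138 \log{\left(z - 1 \right)} - 147 \log{\left(z^{2} + 5 \right)} + 138 \sqrt{5} \operatorname{atan}{\left(\frac{\sqrt{5} z}{5} \right)} - 12528}{30276 z - 45414}] = - \frac{2 z}{4 z^{6} - 24 z^{5} + 73 z^{4} - 171 z^{3} + 283 z^{2} - 255 z + 90} = f(z).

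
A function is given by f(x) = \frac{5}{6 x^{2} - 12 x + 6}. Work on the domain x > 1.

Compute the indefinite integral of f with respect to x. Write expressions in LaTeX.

F(x) = - \frac{5}{6 x - 6} + C

An antiderivative F(x) passes only if d/dx[F] lands on f(x) exactly.
Check: d/dx[- \frac{5}{6 x - 6}] = \frac{5}{6 x^{2} - 12 x + 6} = f(x).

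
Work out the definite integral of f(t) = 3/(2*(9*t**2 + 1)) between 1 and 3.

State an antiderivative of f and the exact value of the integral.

Check any antiderivative F(t) by computing F'(t) and comparing it with f(t).
F(t) = atan(3*t)/2 is an antiderivative of f.
Check: d/dt[atan(3*t)/2] = 3/(18*t**2 + 2), which equals f(t).
F(3) = atan(9)/2; F(1) = atan(3)/2.
Integral = F(3) - F(1) = -atan(3)/2 + atan(9)/2.

Antiderivative: F(t) = atan(3*t)/2; value = -atan(3)/2 + atan(9)/2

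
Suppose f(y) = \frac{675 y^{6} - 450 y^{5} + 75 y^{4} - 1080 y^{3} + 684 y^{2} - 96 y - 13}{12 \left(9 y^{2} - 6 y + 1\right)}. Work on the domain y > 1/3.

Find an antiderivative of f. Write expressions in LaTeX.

An antiderivative is F(y) = \frac{5 y^{5}}{4} - 5 y^{2} - \frac{y}{3} + \frac{1}{4 \left(3 y - 1\right)}.

An antiderivative F(y) passes only if d/dy[F] lands on f(y) exactly.
Check: d/dy[\frac{5 y^{5}}{4} - 5 y^{2} - \frac{y}{3} + \frac{1}{4 \left(3 y - 1\right)}] = \frac{675 y^{6} - 450 y^{5} + 75 y^{4} - 1080 y^{3} + 684 y^{2} - 96 y - 13}{108 y^{2} - 72 y + 12}, which equals f(y).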